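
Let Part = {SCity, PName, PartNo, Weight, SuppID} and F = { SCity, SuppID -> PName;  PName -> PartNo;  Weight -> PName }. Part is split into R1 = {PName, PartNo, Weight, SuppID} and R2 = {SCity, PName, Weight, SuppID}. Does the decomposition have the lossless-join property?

Common attributes: R1 ∩ R2 = {PName, Weight, SuppID}.
Closure of {PName, Weight, SuppID}: PName → PartNo applies, adding PartNo. So (PName, Weight, SuppID)⁺ = {PName, PartNo, Weight, SuppID}.
This closure contains every attribute of R1, so R1 ∩ R2 → R1. The join is lossless.

Yes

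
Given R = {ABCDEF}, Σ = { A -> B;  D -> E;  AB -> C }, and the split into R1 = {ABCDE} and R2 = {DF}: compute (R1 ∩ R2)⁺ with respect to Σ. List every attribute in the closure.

R1 ∩ R2 = {D}.
D → E applies, adding E
Closure: {DE}.

DE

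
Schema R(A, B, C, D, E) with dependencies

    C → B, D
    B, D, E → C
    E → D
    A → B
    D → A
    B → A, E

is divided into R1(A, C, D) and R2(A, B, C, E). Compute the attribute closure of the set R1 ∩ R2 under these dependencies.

A, B, C, D, E

R1 ∩ R2 = {A, C}.
C → B, D applies, adding B, D
B → A, E applies, adding E
Closure: {A, B, C, D, E}.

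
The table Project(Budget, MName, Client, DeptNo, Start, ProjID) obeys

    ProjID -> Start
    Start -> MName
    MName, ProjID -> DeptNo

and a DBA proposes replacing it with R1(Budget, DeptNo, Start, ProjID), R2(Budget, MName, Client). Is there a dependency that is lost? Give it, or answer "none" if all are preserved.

Check Start → MName: no single fragment contains all of {MName, Start}, and the restricted closure of {Start} across the fragments never reaches {MName}.
ProjID → Start is preserved.
MName, ProjID → DeptNo is preserved.

Start -> MName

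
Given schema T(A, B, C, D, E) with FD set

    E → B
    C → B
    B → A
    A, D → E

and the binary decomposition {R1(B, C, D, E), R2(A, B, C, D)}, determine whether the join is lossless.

Yes

Common attributes: R1 ∩ R2 = {B, C, D}.
Closure of {B, C, D}: B → A applies, adding A; A, D → E applies, adding E. So (B, C, D)⁺ = {A, B, C, D, E}.
This closure contains every attribute of R1, so R1 ∩ R2 → R1. The join is lossless.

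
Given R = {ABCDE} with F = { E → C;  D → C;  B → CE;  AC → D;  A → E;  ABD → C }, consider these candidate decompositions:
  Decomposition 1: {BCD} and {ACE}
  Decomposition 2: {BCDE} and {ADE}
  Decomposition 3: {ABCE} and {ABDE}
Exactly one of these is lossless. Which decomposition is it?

Decomposition 1: common = {C}, closure = {C} → lossy.
Decomposition 2: common = {DE}, closure = {CDE} → lossy.
Decomposition 3: common = {ABE}, closure = {ABCDE} → lossless.

Decomposition 3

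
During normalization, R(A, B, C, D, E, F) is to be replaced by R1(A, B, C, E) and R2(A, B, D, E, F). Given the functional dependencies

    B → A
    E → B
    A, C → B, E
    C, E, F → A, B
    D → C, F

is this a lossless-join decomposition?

No

Common attributes: R1 ∩ R2 = {A, B, E}.
No dependency enlarges {A, B, E}, so (A, B, E)⁺ = {A, B, E}.
The closure contains neither all of R1 = {A, B, C, E} nor all of R2 = {A, B, D, E, F}, so the common attributes are not a superkey of either fragment. The join is lossy.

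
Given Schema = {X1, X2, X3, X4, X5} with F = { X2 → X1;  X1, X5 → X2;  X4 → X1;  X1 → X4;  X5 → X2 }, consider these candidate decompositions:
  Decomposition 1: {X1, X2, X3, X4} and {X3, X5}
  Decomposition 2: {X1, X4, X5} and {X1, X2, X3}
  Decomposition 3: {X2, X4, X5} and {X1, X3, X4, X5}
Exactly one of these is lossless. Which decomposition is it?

Decomposition 1: common = {X3}, closure = {X3} → lossy.
Decomposition 2: common = {X1}, closure = {X1, X4} → lossy.
Decomposition 3: common = {X4, X5}, closure = {X1, X2, X4, X5} → lossless.

Decomposition 3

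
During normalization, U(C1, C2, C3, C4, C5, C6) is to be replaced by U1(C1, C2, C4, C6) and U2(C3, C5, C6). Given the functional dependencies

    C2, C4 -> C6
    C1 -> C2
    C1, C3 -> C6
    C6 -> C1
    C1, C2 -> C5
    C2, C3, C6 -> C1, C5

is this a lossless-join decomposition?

No

Common attributes: U1 ∩ U2 = {C6}.
Closure of {C6}: C6 → C1 applies, adding C1; C1 → C2 applies, adding C2; C1, C2 → C5 applies, adding C5. So (C6)⁺ = {C1, C2, C5, C6}.
The closure contains neither all of U1 = {C1, C2, C4, C6} nor all of U2 = {C3, C5, C6}, so the common attributes are not a superkey of either fragment. The join is lossy.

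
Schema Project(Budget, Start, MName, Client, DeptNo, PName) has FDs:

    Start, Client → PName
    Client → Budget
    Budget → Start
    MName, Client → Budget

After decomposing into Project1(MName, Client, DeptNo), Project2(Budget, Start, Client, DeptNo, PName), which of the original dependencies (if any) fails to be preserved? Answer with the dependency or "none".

Start, Client → PName lies within Project2.
Client → Budget lies within Project2.
Budget → Start lies within Project2.
MName, Client → Budget: restricted closure across fragments reaches Budget.
Every dependency is enforceable on the fragments, so the decomposition is dependency-preserving.

none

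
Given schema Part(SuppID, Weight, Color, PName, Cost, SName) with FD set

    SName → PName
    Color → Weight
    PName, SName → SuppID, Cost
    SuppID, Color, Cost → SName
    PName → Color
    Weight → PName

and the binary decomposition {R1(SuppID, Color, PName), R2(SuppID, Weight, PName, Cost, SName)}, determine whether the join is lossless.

Yes

Common attributes: R1 ∩ R2 = {SuppID, PName}.
Closure of {SuppID, PName}: PName → Color applies, adding Color; Color → Weight applies, adding Weight. So (SuppID, PName)⁺ = {SuppID, Weight, Color, PName}.
This closure contains every attribute of R1, so R1 ∩ R2 → R1. The join is lossless.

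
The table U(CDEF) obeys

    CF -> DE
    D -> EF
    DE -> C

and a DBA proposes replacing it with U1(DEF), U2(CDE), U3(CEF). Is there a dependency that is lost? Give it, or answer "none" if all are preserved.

Check CF → DE: no single fragment contains all of {CDEF}, and the restricted closure of {CF} across the fragments never reaches {DE}.
D → EF is preserved.
DE → C is preserved.

CF -> DE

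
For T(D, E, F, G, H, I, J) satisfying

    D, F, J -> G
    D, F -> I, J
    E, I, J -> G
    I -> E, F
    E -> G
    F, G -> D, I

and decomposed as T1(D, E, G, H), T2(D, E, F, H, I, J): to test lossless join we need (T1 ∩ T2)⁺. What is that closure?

T1 ∩ T2 = {D, E, H}.
E → G applies, adding G
Closure: {D, E, G, H}.

D, E, G, H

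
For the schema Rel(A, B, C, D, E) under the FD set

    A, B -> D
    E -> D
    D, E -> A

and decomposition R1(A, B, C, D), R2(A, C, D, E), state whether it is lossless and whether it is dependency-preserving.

Lossless test: (A, C, D)⁺ = {A, C, D}, which is a superkey of neither fragment — lossy.
Dependency preservation: every FD's attributes lie within a single fragment, so each can be enforced locally — preserved.

lossy but dependency-preserving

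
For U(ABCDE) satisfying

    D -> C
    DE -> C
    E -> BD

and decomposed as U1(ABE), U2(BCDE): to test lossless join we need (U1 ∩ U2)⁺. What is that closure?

BCDE

U1 ∩ U2 = {BE}.
E → BD applies, adding D
D → C applies, adding C
Closure: {BCDE}.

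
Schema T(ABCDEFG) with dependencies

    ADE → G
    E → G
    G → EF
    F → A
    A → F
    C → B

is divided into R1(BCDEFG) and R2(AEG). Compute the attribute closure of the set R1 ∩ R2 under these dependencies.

R1 ∩ R2 = {EG}.
G → EF applies, adding F
F → A applies, adding A
Closure: {AEFG}.

AEFG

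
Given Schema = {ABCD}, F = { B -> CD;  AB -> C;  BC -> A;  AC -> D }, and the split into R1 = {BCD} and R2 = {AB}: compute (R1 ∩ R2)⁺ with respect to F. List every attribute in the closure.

ABCD

R1 ∩ R2 = {B}.
B → CD applies, adding CD
BC → A applies, adding A
Closure: {ABCD}.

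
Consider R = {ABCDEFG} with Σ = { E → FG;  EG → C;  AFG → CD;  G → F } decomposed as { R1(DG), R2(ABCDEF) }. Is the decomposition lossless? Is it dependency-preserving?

Lossless test: (D)⁺ = {D}, which is a superkey of neither fragment — lossy.
Dependency preservation: the restricted closure of {E} across the fragments never reaches {FG}, so E → FG cannot be enforced without a join — not preserved.

lossy and not dependency-preserving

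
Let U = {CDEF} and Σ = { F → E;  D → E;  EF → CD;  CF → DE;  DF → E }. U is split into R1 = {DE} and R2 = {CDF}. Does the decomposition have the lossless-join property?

Yes

Common attributes: R1 ∩ R2 = {D}.
Closure of {D}: D → E applies, adding E. So (D)⁺ = {DE}.
This closure contains every attribute of R1, so R1 ∩ R2 → R1. The join is lossless.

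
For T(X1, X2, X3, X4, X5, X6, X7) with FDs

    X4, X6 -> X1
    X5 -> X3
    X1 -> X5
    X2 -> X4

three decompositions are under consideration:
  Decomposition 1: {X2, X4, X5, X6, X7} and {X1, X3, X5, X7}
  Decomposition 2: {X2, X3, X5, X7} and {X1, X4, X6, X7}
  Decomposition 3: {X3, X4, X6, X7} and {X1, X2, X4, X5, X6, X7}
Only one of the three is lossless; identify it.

Decomposition 3

Decomposition 1: common = {X5, X7}, closure = {X3, X5, X7} → lossy.
Decomposition 2: common = {X7}, closure = {X7} → lossy.
Decomposition 3: common = {X4, X6, X7}, closure = {X1, X3, X4, X5, X6, X7} → lossless.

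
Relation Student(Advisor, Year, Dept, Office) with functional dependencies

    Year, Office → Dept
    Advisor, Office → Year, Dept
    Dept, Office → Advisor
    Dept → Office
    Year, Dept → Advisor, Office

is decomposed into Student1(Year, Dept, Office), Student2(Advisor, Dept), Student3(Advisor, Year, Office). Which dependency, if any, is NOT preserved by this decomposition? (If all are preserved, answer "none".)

Year, Office → Dept lies within Student1.
Advisor, Office → Year, Dept: restricted closure across fragments reaches Year, Dept.
Dept, Office → Advisor: restricted closure across fragments reaches Advisor.
Dept → Office lies within Student1.
Year, Dept → Advisor, Office: restricted closure across fragments reaches Advisor, Office.
Every dependency is enforceable on the fragments, so the decomposition is dependency-preserving.

none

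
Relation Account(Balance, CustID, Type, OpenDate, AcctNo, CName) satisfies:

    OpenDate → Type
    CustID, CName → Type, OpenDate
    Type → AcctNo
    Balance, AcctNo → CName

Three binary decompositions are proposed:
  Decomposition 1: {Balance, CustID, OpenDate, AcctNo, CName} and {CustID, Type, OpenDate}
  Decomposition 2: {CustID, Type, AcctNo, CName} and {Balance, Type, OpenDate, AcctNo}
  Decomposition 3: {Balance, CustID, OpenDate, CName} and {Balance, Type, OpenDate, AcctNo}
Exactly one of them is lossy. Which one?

Decomposition 2

Decomposition 1: common = {CustID, OpenDate}, closure = {CustID, Type, OpenDate, AcctNo} → lossless.
Decomposition 2: common = {Type, AcctNo}, closure = {Type, AcctNo} → lossy.
Decomposition 3: common = {Balance, OpenDate}, closure = {Balance, Type, OpenDate, AcctNo, CName} → lossless.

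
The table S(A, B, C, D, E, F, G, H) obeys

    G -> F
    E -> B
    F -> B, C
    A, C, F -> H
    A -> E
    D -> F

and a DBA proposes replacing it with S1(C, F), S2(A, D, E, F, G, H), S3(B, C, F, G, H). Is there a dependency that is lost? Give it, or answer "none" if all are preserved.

E -> B

Check E → B: no single fragment contains all of {B, E}, and the restricted closure of {E} across the fragments never reaches {B}.
G → F is preserved.
F → B, C is preserved.
A, C, F → H is preserved.
A → E is preserved.
D → F is preserved.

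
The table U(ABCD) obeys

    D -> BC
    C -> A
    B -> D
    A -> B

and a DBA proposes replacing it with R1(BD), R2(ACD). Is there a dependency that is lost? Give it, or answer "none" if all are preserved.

none

D → BC: restricted closure across fragments reaches BC.
C → A lies within R2.
B → D lies within R1.
A → B: restricted closure across fragments reaches B.
Every dependency is enforceable on the fragments, so the decomposition is dependency-preserving.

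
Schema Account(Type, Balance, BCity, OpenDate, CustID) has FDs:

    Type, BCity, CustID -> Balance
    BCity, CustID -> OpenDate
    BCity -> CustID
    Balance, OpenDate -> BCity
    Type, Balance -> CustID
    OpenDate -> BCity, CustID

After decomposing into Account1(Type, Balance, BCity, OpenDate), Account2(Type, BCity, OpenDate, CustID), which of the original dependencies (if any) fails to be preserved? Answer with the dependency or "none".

Type, Balance -> CustID

Check Type, Balance → CustID: no single fragment contains all of {Type, Balance, CustID}, and the restricted closure of {Type, Balance} across the fragments never reaches {CustID}.
Type, BCity, CustID → Balance is preserved.
BCity, CustID → OpenDate is preserved.
BCity → CustID is preserved.
Balance, OpenDate → BCity is preserved.
OpenDate → BCity, CustID is preserved.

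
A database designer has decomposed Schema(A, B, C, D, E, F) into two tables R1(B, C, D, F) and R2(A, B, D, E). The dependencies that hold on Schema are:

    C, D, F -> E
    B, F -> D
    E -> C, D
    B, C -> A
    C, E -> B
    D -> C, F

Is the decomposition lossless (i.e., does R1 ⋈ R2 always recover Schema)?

Yes

Common attributes: R1 ∩ R2 = {B, D}.
Closure of {B, D}: D → C, F applies, adding C, F; C, D, F → E applies, adding E; B, C → A applies, adding A. So (B, D)⁺ = {A, B, C, D, E, F}.
This closure contains every attribute of R1, so R1 ∩ R2 → R1. The join is lossless.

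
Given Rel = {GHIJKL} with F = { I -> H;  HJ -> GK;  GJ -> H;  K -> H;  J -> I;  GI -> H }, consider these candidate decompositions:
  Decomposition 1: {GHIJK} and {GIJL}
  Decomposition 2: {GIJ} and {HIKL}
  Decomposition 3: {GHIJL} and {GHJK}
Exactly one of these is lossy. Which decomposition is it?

Decomposition 2

Decomposition 1: common = {GIJ}, closure = {GHIJK} → lossless.
Decomposition 2: common = {I}, closure = {HI} → lossy.
Decomposition 3: common = {GHJ}, closure = {GHIJK} → lossless.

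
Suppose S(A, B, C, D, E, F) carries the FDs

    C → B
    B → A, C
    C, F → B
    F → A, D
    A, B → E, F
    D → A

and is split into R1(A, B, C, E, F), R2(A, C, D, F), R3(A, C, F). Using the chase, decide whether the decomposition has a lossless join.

Chase test. Columns are A, B, C, D, E, F; row i has aⱼ where attribute j ∈ Ri, else bᵢⱼ.
Initial tableau (one row per fragment):
  row 1: a1 a2 a3 b14 a5 a6
  row 2: a1 b22 a3 a4 b25 a6
  row 3: a1 b32 a3 b34 b35 a6
Rows 1 and 2 agree on C; apply C→B and equate their B entries.
Rows 1 and 3 agree on C; apply C→B and equate their B entries.
Rows 1 and 2 agree on F; apply F→A, D and equate their A, D entries.
Rows 1 and 3 agree on F; apply F→A, D and equate their A, D entries.
Rows 1 and 2 agree on A, B; apply A, B→E, F and equate their E, F entries.
Rows 1 and 3 agree on A, B; apply A, B→E, F and equate their E, F entries.
Row 1 is now all distinguished symbols — the join is lossless.

Yes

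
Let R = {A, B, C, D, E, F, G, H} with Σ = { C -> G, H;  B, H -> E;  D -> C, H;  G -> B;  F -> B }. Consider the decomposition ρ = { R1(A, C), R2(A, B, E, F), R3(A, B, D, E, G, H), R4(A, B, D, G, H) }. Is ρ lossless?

Chase test. Columns are A, B, C, D, E, F, G, H; row i has aⱼ where attribute j ∈ Ri, else bᵢⱼ.
Initial tableau (one row per fragment):
  row 1: a1 b12 a3 b14 b15 b16 b17 b18
  row 2: a1 a2 b23 b24 a5 a6 b27 b28
  row 3: a1 a2 b33 a4 a5 b36 a7 a8
  row 4: a1 a2 b43 a4 b45 b46 a7 a8
Rows 3 and 4 agree on B, H; apply B, H→E and equate their E entries.
Rows 3 and 4 agree on D; apply D→C, H and equate their C, H entries.
No row becomes fully distinguished — the join is lossy.

No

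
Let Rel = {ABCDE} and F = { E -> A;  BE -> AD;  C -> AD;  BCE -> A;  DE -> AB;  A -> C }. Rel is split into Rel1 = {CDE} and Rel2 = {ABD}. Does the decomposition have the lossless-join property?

No

Common attributes: Rel1 ∩ Rel2 = {D}.
No dependency enlarges {D}, so (D)⁺ = {D}.
The closure contains neither all of Rel1 = {CDE} nor all of Rel2 = {ABD}, so the common attributes are not a superkey of either fragment. The join is lossy.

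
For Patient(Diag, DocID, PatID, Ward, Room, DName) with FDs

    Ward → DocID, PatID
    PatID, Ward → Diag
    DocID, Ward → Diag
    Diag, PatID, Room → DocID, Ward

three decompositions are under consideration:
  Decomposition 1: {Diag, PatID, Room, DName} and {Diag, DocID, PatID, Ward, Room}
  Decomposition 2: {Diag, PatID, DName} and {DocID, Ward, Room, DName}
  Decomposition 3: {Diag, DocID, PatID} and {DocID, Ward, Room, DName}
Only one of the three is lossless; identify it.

Decomposition 1

Decomposition 1: common = {Diag, PatID, Room}, closure = {Diag, DocID, PatID, Ward, Room} → lossless.
Decomposition 2: common = {DName}, closure = {DName} → lossy.
Decomposition 3: common = {DocID}, closure = {DocID} → lossy.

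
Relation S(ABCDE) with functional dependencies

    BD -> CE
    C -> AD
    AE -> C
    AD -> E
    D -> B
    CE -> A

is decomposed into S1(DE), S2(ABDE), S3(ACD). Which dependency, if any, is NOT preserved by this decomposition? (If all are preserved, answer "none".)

none

BD → CE: restricted closure across fragments reaches CE.
C → AD lies within S3.
AE → C: restricted closure across fragments reaches C.
AD → E lies within S2.
D → B lies within S2.
CE → A: restricted closure across fragments reaches A.
Every dependency is enforceable on the fragments, so the decomposition is dependency-preserving.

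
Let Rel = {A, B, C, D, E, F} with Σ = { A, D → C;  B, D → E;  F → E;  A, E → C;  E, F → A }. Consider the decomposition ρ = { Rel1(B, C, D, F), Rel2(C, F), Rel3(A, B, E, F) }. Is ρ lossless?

Chase test. Columns are A, B, C, D, E, F; row i has aⱼ where attribute j ∈ Reli, else bᵢⱼ.
Initial tableau (one row per fragment):
  row 1: b11 a2 a3 a4 b15 a6
  row 2: b21 b22 a3 b24 b25 a6
  row 3: a1 a2 b33 b34 a5 a6
Rows 1 and 2 agree on F; apply F→E and equate their E entries.
Rows 1 and 3 agree on F; apply F→E and equate their E entries.
Rows 1 and 2 agree on E, F; apply E, F→A and equate their A entries.
Rows 1 and 3 agree on E, F; apply E, F→A and equate their A entries.
Rows 1 and 3 agree on A, E; apply A, E→C and equate their C entries.
Row 1 is now all distinguished symbols — the join is lossless.

Yes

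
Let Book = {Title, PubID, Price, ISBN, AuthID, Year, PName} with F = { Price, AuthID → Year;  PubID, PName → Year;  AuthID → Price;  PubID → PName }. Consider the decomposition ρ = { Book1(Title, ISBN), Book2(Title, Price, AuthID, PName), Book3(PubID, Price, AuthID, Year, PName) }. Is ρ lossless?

No

Chase test. Columns are Title, PubID, Price, ISBN, AuthID, Year, PName; row i has aⱼ where attribute j ∈ Booki, else bᵢⱼ.
Initial tableau (one row per fragment):
  row 1: a1 b12 b13 a4 b15 b16 b17
  row 2: a1 b22 a3 b24 a5 b26 a7
  row 3: b31 a2 a3 b34 a5 a6 a7
Rows 2 and 3 agree on Price, AuthID; apply Price, AuthID→Year and equate their Year entries.
No row becomes fully distinguished — the join is lossy.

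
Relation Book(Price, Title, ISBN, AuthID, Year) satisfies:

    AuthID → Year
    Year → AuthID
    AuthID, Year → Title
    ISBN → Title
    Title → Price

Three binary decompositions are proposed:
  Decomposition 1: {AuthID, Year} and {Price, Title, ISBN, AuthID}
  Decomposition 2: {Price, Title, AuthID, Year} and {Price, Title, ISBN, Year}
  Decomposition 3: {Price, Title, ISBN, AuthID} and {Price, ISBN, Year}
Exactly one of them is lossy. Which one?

Decomposition 1: common = {AuthID}, closure = {Price, Title, AuthID, Year} → lossless.
Decomposition 2: common = {Price, Title, Year}, closure = {Price, Title, AuthID, Year} → lossless.
Decomposition 3: common = {Price, ISBN}, closure = {Price, Title, ISBN} → lossy.

Decomposition 3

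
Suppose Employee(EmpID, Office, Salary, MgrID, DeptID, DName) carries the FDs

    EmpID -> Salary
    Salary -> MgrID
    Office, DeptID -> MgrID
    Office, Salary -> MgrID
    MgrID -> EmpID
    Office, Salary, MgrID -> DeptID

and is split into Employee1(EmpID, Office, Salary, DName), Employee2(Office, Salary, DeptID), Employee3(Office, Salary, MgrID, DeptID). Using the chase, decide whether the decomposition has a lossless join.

Yes

Chase test. Columns are EmpID, Office, Salary, MgrID, DeptID, DName; row i has aⱼ where attribute j ∈ Employeei, else bᵢⱼ.
Initial tableau (one row per fragment):
  row 1: a1 a2 a3 b14 b15 a6
  row 2: b21 a2 a3 b24 a5 b26
  row 3: b31 a2 a3 a4 a5 b36
Rows 1 and 2 agree on Salary; apply Salary→MgrID and equate their MgrID entries.
Rows 1 and 3 agree on Salary; apply Salary→MgrID and equate their MgrID entries.
Rows 1 and 2 agree on MgrID; apply MgrID→EmpID and equate their EmpID entries.
Rows 1 and 3 agree on MgrID; apply MgrID→EmpID and equate their EmpID entries.
Rows 1 and 2 agree on Office, Salary, MgrID; apply Office, Salary, MgrID→DeptID and equate their DeptID entries.
Row 1 is now all distinguished symbols — the join is lossless.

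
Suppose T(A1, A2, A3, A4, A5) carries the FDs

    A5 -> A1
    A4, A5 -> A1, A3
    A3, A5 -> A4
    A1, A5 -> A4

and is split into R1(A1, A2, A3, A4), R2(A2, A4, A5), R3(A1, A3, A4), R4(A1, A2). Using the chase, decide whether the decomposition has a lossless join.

No

Chase test. Columns are A1, A2, A3, A4, A5; row i has aⱼ where attribute j ∈ Ri, else bᵢⱼ.
Initial tableau (one row per fragment):
  row 1: a1 a2 a3 a4 b15
  row 2: b21 a2 b23 a4 a5
  row 3: a1 b32 a3 a4 b35
  row 4: a1 a2 b43 b44 b45
No row becomes fully distinguished — the join is lossy.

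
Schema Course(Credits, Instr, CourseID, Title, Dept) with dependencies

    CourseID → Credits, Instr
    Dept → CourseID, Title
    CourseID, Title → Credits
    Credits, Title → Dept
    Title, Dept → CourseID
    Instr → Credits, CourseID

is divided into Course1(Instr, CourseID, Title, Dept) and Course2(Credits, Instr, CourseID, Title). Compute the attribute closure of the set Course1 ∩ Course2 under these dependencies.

Credits, Instr, CourseID, Title, Dept

Course1 ∩ Course2 = {Instr, CourseID, Title}.
CourseID → Credits, Instr applies, adding Credits
Credits, Title → Dept applies, adding Dept
Closure: {Credits, Instr, CourseID, Title, Dept}.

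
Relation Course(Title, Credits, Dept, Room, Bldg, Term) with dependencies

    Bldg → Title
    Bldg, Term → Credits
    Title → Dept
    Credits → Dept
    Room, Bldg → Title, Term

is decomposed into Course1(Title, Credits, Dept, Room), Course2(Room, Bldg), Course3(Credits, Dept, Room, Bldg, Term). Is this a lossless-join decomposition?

Chase test. Columns are Title, Credits, Dept, Room, Bldg, Term; row i has aⱼ where attribute j ∈ Coursei, else bᵢⱼ.
Initial tableau (one row per fragment):
  row 1: a1 a2 a3 a4 b15 b16
  row 2: b21 b22 b23 a4 a5 b26
  row 3: b31 a2 a3 a4 a5 a6
Rows 2 and 3 agree on Bldg; apply Bldg→Title and equate their Title entries.
Rows 2 and 3 agree on Title; apply Title→Dept and equate their Dept entries.
Rows 2 and 3 agree on Room, Bldg; apply Room, Bldg→Title, Term and equate their Title, Term entries.
Rows 2 and 3 agree on Bldg, Term; apply Bldg, Term→Credits and equate their Credits entries.
No row becomes fully distinguished — the join is lossy.

No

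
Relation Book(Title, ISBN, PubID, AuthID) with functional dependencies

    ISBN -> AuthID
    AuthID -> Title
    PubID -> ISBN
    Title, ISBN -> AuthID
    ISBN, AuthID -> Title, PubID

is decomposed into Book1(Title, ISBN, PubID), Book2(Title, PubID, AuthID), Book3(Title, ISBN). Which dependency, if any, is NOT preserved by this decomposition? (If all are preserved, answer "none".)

ISBN → AuthID: restricted closure across fragments reaches AuthID.
AuthID → Title lies within Book2.
PubID → ISBN lies within Book1.
Title, ISBN → AuthID: restricted closure across fragments reaches AuthID.
ISBN, AuthID → Title, PubID: restricted closure across fragments reaches Title, PubID.
Every dependency is enforceable on the fragments, so the decomposition is dependency-preserving.

none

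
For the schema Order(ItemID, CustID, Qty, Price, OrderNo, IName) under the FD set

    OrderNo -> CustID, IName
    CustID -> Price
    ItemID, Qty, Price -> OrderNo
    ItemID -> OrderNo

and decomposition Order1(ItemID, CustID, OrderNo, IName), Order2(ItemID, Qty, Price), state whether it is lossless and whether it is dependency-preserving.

lossless but not dependency-preserving

Lossless test: (ItemID)⁺ = {ItemID, CustID, Price, OrderNo, IName}, which contains all of one fragment — lossless.
Dependency preservation: the restricted closure of {CustID} across the fragments never reaches {Price}, so CustID → Price cannot be enforced without a join — not preserved.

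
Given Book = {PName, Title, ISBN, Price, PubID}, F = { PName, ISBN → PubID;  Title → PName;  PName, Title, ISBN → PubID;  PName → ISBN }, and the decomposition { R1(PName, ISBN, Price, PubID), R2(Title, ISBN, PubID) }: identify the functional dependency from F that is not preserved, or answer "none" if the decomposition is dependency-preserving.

Title → PName

Check Title → PName: no single fragment contains all of {PName, Title}, and the restricted closure of {Title} across the fragments never reaches {PName}.
PName, ISBN → PubID is preserved.
PName, Title, ISBN → PubID is preserved.
PName → ISBN is preserved.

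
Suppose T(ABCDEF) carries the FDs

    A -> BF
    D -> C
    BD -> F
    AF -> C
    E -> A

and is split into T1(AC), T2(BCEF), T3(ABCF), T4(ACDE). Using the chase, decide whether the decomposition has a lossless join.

Yes

Chase test. Columns are ABCDEF; row i has aⱼ where attribute j ∈ Ti, else bᵢⱼ.
Initial tableau (one row per fragment):
  row 1: a1 b12 a3 b14 b15 b16
  row 2: b21 a2 a3 b24 a5 a6
  row 3: a1 a2 a3 b34 b35 a6
  row 4: a1 b42 a3 a4 a5 b46
Rows 1 and 3 agree on A; apply A→BF and equate their BF entries.
Rows 1 and 4 agree on A; apply A→BF and equate their BF entries.
Rows 2 and 4 agree on E; apply E→A and equate their A entries.
Row 4 is now all distinguished symbols — the join is lossless.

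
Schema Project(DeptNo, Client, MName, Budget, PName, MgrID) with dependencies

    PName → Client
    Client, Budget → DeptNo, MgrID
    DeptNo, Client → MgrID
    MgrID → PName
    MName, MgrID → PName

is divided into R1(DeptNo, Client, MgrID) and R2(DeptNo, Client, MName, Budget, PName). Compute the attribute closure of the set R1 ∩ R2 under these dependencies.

R1 ∩ R2 = {DeptNo, Client}.
DeptNo, Client → MgrID applies, adding MgrID
MgrID → PName applies, adding PName
Closure: {DeptNo, Client, PName, MgrID}.

DeptNo, Client, PName, MgrID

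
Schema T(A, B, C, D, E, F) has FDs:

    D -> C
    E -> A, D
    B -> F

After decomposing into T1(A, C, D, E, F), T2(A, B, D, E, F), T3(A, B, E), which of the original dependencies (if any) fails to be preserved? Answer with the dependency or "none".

none

D → C lies within T1.
E → A, D lies within T1.
B → F lies within T2.
Every dependency is enforceable on the fragments, so the decomposition is dependency-preserving.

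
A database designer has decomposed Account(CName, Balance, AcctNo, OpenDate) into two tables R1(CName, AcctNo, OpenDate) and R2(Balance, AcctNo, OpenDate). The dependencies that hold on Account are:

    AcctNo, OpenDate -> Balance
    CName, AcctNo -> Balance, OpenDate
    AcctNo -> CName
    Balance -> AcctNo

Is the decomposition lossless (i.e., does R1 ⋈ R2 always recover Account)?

Common attributes: R1 ∩ R2 = {AcctNo, OpenDate}.
Closure of {AcctNo, OpenDate}: AcctNo, OpenDate → Balance applies, adding Balance; AcctNo → CName applies, adding CName. So (AcctNo, OpenDate)⁺ = {CName, Balance, AcctNo, OpenDate}.
This closure contains every attribute of R1, so R1 ∩ R2 → R1. The join is lossless.

Yes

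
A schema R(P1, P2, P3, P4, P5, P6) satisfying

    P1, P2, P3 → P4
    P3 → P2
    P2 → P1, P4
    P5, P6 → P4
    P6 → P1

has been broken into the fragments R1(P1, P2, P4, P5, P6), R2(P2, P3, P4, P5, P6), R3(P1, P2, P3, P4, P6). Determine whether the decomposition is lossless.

Chase test. Columns are P1, P2, P3, P4, P5, P6; row i has aⱼ where attribute j ∈ Ri, else bᵢⱼ.
Initial tableau (one row per fragment):
  row 1: a1 a2 b13 a4 a5 a6
  row 2: b21 a2 a3 a4 a5 a6
  row 3: a1 a2 a3 a4 b35 a6
Rows 1 and 2 agree on P2; apply P2→P1, P4 and equate their P1, P4 entries.
Row 2 is now all distinguished symbols — the join is lossless.

Yes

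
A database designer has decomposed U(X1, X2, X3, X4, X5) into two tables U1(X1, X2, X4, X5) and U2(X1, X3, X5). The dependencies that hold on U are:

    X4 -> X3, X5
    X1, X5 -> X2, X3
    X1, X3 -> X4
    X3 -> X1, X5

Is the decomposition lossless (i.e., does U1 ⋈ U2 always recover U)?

Yes

Common attributes: U1 ∩ U2 = {X1, X5}.
Closure of {X1, X5}: X1, X5 → X2, X3 applies, adding X2, X3; X1, X3 → X4 applies, adding X4. So (X1, X5)⁺ = {X1, X2, X3, X4, X5}.
This closure contains every attribute of U1, so U1 ∩ U2 → U1. The join is lossless.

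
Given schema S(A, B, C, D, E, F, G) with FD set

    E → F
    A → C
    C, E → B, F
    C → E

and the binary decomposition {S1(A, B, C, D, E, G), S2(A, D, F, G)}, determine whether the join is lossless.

Common attributes: S1 ∩ S2 = {A, D, G}.
Closure of {A, D, G}: A → C applies, adding C; C → E applies, adding E; E → F applies, adding F; C, E → B, F applies, adding B. So (A, D, G)⁺ = {A, B, C, D, E, F, G}.
This closure contains every attribute of S1, so S1 ∩ S2 → S1. The join is lossless.

Yes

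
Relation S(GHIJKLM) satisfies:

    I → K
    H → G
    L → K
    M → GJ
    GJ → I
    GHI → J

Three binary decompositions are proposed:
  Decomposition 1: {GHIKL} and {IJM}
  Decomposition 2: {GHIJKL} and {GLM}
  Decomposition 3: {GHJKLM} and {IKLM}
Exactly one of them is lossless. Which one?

Decomposition 1: common = {I}, closure = {IK} → lossy.
Decomposition 2: common = {GL}, closure = {GKL} → lossy.
Decomposition 3: common = {KLM}, closure = {GIJKLM} → lossless.

Decomposition 3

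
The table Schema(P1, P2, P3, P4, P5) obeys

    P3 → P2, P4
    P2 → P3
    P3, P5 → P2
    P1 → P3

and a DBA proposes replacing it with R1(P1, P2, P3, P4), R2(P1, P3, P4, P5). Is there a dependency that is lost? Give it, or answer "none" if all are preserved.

P3 → P2, P4 lies within R1.
P2 → P3 lies within R1.
P3, P5 → P2: restricted closure across fragments reaches P2.
P1 → P3 lies within R1.
Every dependency is enforceable on the fragments, so the decomposition is dependency-preserving.

none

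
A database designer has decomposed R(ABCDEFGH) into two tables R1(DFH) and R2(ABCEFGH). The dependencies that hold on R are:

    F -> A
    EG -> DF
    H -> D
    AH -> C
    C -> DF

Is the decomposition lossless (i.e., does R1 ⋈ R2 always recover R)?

Common attributes: R1 ∩ R2 = {FH}.
Closure of {FH}: F → A applies, adding A; H → D applies, adding D; AH → C applies, adding C. So (FH)⁺ = {ACDFH}.
This closure contains every attribute of R1, so R1 ∩ R2 → R1. The join is lossless.

Yes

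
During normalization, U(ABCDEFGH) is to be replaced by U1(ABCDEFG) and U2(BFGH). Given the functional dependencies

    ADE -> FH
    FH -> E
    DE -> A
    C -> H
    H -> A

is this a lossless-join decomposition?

No

Common attributes: U1 ∩ U2 = {BFG}.
No dependency enlarges {BFG}, so (BFG)⁺ = {BFG}.
The closure contains neither all of U1 = {ABCDEFG} nor all of U2 = {BFGH}, so the common attributes are not a superkey of either fragment. The join is lossy.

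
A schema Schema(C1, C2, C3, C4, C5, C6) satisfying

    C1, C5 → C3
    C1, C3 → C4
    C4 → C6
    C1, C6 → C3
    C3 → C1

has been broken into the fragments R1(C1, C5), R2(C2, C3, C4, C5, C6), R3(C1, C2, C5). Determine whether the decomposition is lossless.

Chase test. Columns are C1, C2, C3, C4, C5, C6; row i has aⱼ where attribute j ∈ Ri, else bᵢⱼ.
Initial tableau (one row per fragment):
  row 1: a1 b12 b13 b14 a5 b16
  row 2: b21 a2 a3 a4 a5 a6
  row 3: a1 a2 b33 b34 a5 b36
Rows 1 and 3 agree on C1, C5; apply C1, C5→C3 and equate their C3 entries.
Rows 1 and 3 agree on C1, C3; apply C1, C3→C4 and equate their C4 entries.
Rows 1 and 3 agree on C4; apply C4→C6 and equate their C6 entries.
No row becomes fully distinguished — the join is lossy.

No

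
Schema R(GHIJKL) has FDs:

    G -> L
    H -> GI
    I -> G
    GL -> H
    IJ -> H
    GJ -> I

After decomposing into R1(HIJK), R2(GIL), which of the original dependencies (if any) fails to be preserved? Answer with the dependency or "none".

none

G → L lies within R2.
H → GI: restricted closure across fragments reaches GI.
I → G lies within R2.
GL → H: restricted closure across fragments reaches H.
IJ → H lies within R1.
GJ → I: restricted closure across fragments reaches I.
Every dependency is enforceable on the fragments, so the decomposition is dependency-preserving.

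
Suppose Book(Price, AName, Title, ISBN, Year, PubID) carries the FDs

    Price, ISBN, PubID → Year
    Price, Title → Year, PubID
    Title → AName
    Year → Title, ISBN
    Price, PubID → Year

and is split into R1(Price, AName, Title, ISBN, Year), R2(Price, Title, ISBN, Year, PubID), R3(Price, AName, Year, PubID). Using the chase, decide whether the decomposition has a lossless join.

Chase test. Columns are Price, AName, Title, ISBN, Year, PubID; row i has aⱼ where attribute j ∈ Ri, else bᵢⱼ.
Initial tableau (one row per fragment):
  row 1: a1 a2 a3 a4 a5 b16
  row 2: a1 b22 a3 a4 a5 a6
  row 3: a1 a2 b33 b34 a5 a6
Rows 1 and 2 agree on Price, Title; apply Price, Title→Year, PubID and equate their Year, PubID entries.
Rows 1 and 2 agree on Title; apply Title→AName and equate their AName entries.
Rows 1 and 3 agree on Year; apply Year→Title, ISBN and equate their Title, ISBN entries.
Row 1 is now all distinguished symbols — the join is lossless.

Yes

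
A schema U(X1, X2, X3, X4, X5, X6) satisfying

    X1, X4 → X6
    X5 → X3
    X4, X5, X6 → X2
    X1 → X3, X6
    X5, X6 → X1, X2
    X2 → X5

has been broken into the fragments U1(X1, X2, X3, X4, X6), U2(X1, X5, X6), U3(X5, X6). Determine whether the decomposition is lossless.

Chase test. Columns are X1, X2, X3, X4, X5, X6; row i has aⱼ where attribute j ∈ Ui, else bᵢⱼ.
Initial tableau (one row per fragment):
  row 1: a1 a2 a3 a4 b15 a6
  row 2: a1 b22 b23 b24 a5 a6
  row 3: b31 b32 b33 b34 a5 a6
Rows 2 and 3 agree on X5; apply X5→X3 and equate their X3 entries.
Rows 1 and 2 agree on X1; apply X1→X3, X6 and equate their X3, X6 entries.
Rows 2 and 3 agree on X5, X6; apply X5, X6→X1, X2 and equate their X1, X2 entries.
No row becomes fully distinguished — the join is lossy.

No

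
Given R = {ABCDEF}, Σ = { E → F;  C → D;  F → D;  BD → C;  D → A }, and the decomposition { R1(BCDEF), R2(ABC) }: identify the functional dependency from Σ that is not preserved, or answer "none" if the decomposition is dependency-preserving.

Check D → A: no single fragment contains all of {AD}, and the restricted closure of {D} across the fragments never reaches {A}.
E → F is preserved.
C → D is preserved.
F → D is preserved.
BD → C is preserved.

D → A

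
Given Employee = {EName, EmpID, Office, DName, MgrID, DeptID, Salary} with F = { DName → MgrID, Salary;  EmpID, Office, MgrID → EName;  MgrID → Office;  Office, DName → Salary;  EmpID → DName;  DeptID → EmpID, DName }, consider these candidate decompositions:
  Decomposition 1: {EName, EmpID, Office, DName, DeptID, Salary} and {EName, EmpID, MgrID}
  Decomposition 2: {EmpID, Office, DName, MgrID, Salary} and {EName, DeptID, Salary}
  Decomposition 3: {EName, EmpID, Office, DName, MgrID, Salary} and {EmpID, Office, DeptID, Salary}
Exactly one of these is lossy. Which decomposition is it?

Decomposition 2

Decomposition 1: common = {EName, EmpID}, closure = {EName, EmpID, Office, DName, MgrID, Salary} → lossless.
Decomposition 2: common = {Salary}, closure = {Salary} → lossy.
Decomposition 3: common = {EmpID, Office, Salary}, closure = {EName, EmpID, Office, DName, MgrID, Salary} → lossless.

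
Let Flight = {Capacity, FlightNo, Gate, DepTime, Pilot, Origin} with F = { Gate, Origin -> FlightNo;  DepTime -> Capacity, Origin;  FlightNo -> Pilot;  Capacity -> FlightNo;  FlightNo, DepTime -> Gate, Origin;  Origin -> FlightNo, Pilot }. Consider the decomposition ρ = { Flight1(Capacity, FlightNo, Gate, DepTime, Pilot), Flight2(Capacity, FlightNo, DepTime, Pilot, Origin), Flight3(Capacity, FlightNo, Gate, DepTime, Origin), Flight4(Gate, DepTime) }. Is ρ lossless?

Yes

Chase test. Columns are Capacity, FlightNo, Gate, DepTime, Pilot, Origin; row i has aⱼ where attribute j ∈ Flighti, else bᵢⱼ.
Initial tableau (one row per fragment):
  row 1: a1 a2 a3 a4 a5 b16
  row 2: a1 a2 b23 a4 a5 a6
  row 3: a1 a2 a3 a4 b35 a6
  row 4: b41 b42 a3 a4 b45 b46
Rows 1 and 2 agree on DepTime; apply DepTime→Capacity, Origin and equate their Capacity, Origin entries.
Rows 1 and 4 agree on DepTime; apply DepTime→Capacity, Origin and equate their Capacity, Origin entries.
Rows 1 and 3 agree on FlightNo; apply FlightNo→Pilot and equate their Pilot entries.
Rows 1 and 4 agree on Capacity; apply Capacity→FlightNo and equate their FlightNo entries.
Rows 1 and 2 agree on FlightNo, DepTime; apply FlightNo, DepTime→Gate, Origin and equate their Gate, Origin entries.
Rows 1 and 4 agree on Origin; apply Origin→FlightNo, Pilot and equate their FlightNo, Pilot entries.
Row 1 is now all distinguished symbols — the join is lossless.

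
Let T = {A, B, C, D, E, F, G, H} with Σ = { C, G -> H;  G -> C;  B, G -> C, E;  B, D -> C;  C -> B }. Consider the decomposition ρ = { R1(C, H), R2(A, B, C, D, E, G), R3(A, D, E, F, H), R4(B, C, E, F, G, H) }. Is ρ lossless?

No

Chase test. Columns are A, B, C, D, E, F, G, H; row i has aⱼ where attribute j ∈ Ri, else bᵢⱼ.
Initial tableau (one row per fragment):
  row 1: b11 b12 a3 b14 b15 b16 b17 a8
  row 2: a1 a2 a3 a4 a5 b26 a7 b28
  row 3: a1 b32 b33 a4 a5 a6 b37 a8
  row 4: b41 a2 a3 b44 a5 a6 a7 a8
Rows 2 and 4 agree on C, G; apply C, G→H and equate their H entries.
Rows 1 and 2 agree on C; apply C→B and equate their B entries.
No row becomes fully distinguished — the join is lossy.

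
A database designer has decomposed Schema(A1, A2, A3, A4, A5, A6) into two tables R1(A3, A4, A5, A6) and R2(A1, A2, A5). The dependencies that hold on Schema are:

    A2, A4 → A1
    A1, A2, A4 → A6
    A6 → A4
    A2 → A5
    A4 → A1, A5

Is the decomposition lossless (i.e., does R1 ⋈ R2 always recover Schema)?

Common attributes: R1 ∩ R2 = {A5}.
No dependency enlarges {A5}, so (A5)⁺ = {A5}.
The closure contains neither all of R1 = {A3, A4, A5, A6} nor all of R2 = {A1, A2, A5}, so the common attributes are not a superkey of either fragment. The join is lossy.

No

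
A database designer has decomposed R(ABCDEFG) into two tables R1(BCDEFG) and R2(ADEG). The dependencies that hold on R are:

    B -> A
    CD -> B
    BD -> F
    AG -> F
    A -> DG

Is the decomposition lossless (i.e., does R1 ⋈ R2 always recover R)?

Common attributes: R1 ∩ R2 = {DEG}.
No dependency enlarges {DEG}, so (DEG)⁺ = {DEG}.
The closure contains neither all of R1 = {BCDEFG} nor all of R2 = {ADEG}, so the common attributes are not a superkey of either fragment. The join is lossy.

No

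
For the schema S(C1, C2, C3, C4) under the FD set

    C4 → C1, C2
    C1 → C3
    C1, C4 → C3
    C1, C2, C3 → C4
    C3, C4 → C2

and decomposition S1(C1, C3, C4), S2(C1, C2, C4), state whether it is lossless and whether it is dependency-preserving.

lossless and dependency-preserving

Lossless test: (C1, C4)⁺ = {C1, C2, C3, C4}, which contains all of one fragment — lossless.
Dependency preservation: C1, C2, C3 → C4; C3, C4 → C2 are not contained in any single fragment, but the restricted closure of each left-hand side across the fragments still reaches the right-hand side; the remaining FDs each lie inside some fragment. All dependencies are preserved.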